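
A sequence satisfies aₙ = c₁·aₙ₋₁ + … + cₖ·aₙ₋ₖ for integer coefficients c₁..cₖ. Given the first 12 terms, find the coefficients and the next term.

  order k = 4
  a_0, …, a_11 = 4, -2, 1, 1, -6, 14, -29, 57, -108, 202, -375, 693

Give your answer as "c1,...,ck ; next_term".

  a_4 = -2·1 + 0·1 + 0·-2 + -1·4 = -6
  a_5 = -2·-6 + 0·1 + 0·1 + -1·-2 = 14
  a_6 = -2·14 + 0·-6 + 0·1 + -1·1 = -29
  a_7 = -2·-29 + 0·14 + 0·-6 + -1·1 = 57
  a_8 = -2·57 + 0·-29 + 0·14 + -1·-6 = -108
  a_9 = -2·-108 + 0·57 + 0·-29 + -1·14 = 202
  a_10 = -2·202 + 0·-108 + 0·57 + -1·-29 = -375
  a_11 = -2·-375 + 0·202 + 0·-108 + -1·57 = 693
  a_12 = -2·693 + 0·-375 + 0·202 + -1·-108 = -1278

-2,0,0,-1 ; -1278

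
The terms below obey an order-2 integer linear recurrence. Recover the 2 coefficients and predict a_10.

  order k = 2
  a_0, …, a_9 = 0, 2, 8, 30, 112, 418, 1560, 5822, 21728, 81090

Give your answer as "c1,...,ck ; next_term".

4,-1 ; 302632

  a_2 = 4·2 + -1·0 = 8
  a_3 = 4·8 + -1·2 = 30
  a_4 = 4·30 + -1·8 = 112
  a_5 = 4·112 + -1·30 = 418
  a_6 = 4·418 + -1·112 = 1560
  a_7 = 4·1560 + -1·418 = 5822
  a_8 = 4·5822 + -1·1560 = 21728
  a_9 = 4·21728 + -1·5822 = 81090
  a_10 = 4·81090 + -1·21728 = 302632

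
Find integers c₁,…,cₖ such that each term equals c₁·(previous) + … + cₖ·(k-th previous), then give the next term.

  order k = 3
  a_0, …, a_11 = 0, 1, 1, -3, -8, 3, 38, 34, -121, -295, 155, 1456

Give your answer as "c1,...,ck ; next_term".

1,-4,-1 ; 1131

  a_3 = 1·1 + -4·1 + -1·0 = -3
  a_4 = 1·-3 + -4·1 + -1·1 = -8
  a_5 = 1·-8 + -4·-3 + -1·1 = 3
  a_6 = 1·3 + -4·-8 + -1·-3 = 38
  a_7 = 1·38 + -4·3 + -1·-8 = 34
  a_8 = 1·34 + -4·38 + -1·3 = -121
  a_9 = 1·-121 + -4·34 + -1·38 = -295
  a_10 = 1·-295 + -4·-121 + -1·34 = 155
  a_11 = 1·155 + -4·-295 + -1·-121 = 1456
  a_12 = 1·1456 + -4·155 + -1·-295 = 1131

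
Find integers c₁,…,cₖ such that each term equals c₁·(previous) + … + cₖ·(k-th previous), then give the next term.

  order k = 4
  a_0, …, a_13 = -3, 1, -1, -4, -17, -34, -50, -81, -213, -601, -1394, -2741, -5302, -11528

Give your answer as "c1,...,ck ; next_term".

3,-4,3,4 ; -27175

  a_4 = 3·-4 + -4·-1 + 3·1 + 4·-3 = -17
  a_5 = 3·-17 + -4·-4 + 3·-1 + 4·1 = -34
  a_6 = 3·-34 + -4·-17 + 3·-4 + 4·-1 = -50
  a_7 = 3·-50 + -4·-34 + 3·-17 + 4·-4 = -81
  a_8 = 3·-81 + -4·-50 + 3·-34 + 4·-17 = -213
  a_9 = 3·-213 + -4·-81 + 3·-50 + 4·-34 = -601
  a_10 = 3·-601 + -4·-213 + 3·-81 + 4·-50 = -1394
  a_11 = 3·-1394 + -4·-601 + 3·-213 + 4·-81 = -2741
  a_12 = 3·-2741 + -4·-1394 + 3·-601 + 4·-213 = -5302
  a_13 = 3·-5302 + -4·-2741 + 3·-1394 + 4·-601 = -11528
  a_14 = 3·-11528 + -4·-5302 + 3·-2741 + 4·-1394 = -27175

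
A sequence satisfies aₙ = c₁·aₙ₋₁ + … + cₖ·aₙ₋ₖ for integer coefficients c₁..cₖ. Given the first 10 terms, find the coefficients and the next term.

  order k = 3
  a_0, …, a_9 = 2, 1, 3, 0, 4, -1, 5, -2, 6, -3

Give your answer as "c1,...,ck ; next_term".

-1,1,1 ; 7

  a_3 = -1·3 + 1·1 + 1·2 = 0
  a_4 = -1·0 + 1·3 + 1·1 = 4
  a_5 = -1·4 + 1·0 + 1·3 = -1
  a_6 = -1·-1 + 1·4 + 1·0 = 5
  a_7 = -1·5 + 1·-1 + 1·4 = -2
  a_8 = -1·-2 + 1·5 + 1·-1 = 6
  a_9 = -1·6 + 1·-2 + 1·5 = -3
  a_10 = -1·-3 + 1·6 + 1·-2 = 7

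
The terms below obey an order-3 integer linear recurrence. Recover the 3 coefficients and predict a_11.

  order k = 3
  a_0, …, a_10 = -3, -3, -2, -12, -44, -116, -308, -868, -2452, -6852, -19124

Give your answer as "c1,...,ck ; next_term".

  a_3 = 3·-2 + -2·-3 + 4·-3 = -12
  a_4 = 3·-12 + -2·-2 + 4·-3 = -44
  a_5 = 3·-44 + -2·-12 + 4·-2 = -116
  a_6 = 3·-116 + -2·-44 + 4·-12 = -308
  a_7 = 3·-308 + -2·-116 + 4·-44 = -868
  a_8 = 3·-868 + -2·-308 + 4·-116 = -2452
  a_9 = 3·-2452 + -2·-868 + 4·-308 = -6852
  a_10 = 3·-6852 + -2·-2452 + 4·-868 = -19124
  a_11 = 3·-19124 + -2·-6852 + 4·-2452 = -53476

3,-2,4 ; -53476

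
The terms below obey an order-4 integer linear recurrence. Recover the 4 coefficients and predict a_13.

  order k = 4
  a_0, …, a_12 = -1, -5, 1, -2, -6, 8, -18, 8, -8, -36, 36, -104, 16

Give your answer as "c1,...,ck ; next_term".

  a_4 = 0·-2 + 2·1 + 2·-5 + -2·-1 = -6
  a_5 = 0·-6 + 2·-2 + 2·1 + -2·-5 = 8
  a_6 = 0·8 + 2·-6 + 2·-2 + -2·1 = -18
  a_7 = 0·-18 + 2·8 + 2·-6 + -2·-2 = 8
  a_8 = 0·8 + 2·-18 + 2·8 + -2·-6 = -8
  a_9 = 0·-8 + 2·8 + 2·-18 + -2·8 = -36
  a_10 = 0·-36 + 2·-8 + 2·8 + -2·-18 = 36
  a_11 = 0·36 + 2·-36 + 2·-8 + -2·8 = -104
  a_12 = 0·-104 + 2·36 + 2·-36 + -2·-8 = 16
  a_13 = 0·16 + 2·-104 + 2·36 + -2·-36 = -64

0,2,2,-2 ; -64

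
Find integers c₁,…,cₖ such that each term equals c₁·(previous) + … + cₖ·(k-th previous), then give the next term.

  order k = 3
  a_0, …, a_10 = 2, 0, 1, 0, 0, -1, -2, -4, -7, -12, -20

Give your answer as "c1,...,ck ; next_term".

  a_3 = 2·1 + 0·0 + -1·2 = 0
  a_4 = 2·0 + 0·1 + -1·0 = 0
  a_5 = 2·0 + 0·0 + -1·1 = -1
  a_6 = 2·-1 + 0·0 + -1·0 = -2
  a_7 = 2·-2 + 0·-1 + -1·0 = -4
  a_8 = 2·-4 + 0·-2 + -1·-1 = -7
  a_9 = 2·-7 + 0·-4 + -1·-2 = -12
  a_10 = 2·-12 + 0·-7 + -1·-4 = -20
  a_11 = 2·-20 + 0·-12 + -1·-7 = -33

2,0,-1 ; -33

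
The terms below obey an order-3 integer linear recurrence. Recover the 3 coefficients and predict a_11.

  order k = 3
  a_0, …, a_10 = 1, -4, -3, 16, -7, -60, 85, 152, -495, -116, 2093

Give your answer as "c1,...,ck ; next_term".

  a_3 = 0·-3 + -3·-4 + 4·1 = 16
  a_4 = 0·16 + -3·-3 + 4·-4 = -7
  a_5 = 0·-7 + -3·16 + 4·-3 = -60
  a_6 = 0·-60 + -3·-7 + 4·16 = 85
  a_7 = 0·85 + -3·-60 + 4·-7 = 152
  a_8 = 0·152 + -3·85 + 4·-60 = -495
  a_9 = 0·-495 + -3·152 + 4·85 = -116
  a_10 = 0·-116 + -3·-495 + 4·152 = 2093
  a_11 = 0·2093 + -3·-116 + 4·-495 = -1632

0,-3,4 ; -1632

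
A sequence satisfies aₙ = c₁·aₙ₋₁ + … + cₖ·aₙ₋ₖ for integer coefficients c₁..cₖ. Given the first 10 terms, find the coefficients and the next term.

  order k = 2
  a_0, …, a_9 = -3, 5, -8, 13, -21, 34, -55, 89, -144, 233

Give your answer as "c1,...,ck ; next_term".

-1,1 ; -377

  a_2 = -1·5 + 1·-3 = -8
  a_3 = -1·-8 + 1·5 = 13
  a_4 = -1·13 + 1·-8 = -21
  a_5 = -1·-21 + 1·13 = 34
  a_6 = -1·34 + 1·-21 = -55
  a_7 = -1·-55 + 1·34 = 89
  a_8 = -1·89 + 1·-55 = -144
  a_9 = -1·-144 + 1·89 = 233
  a_10 = -1·233 + 1·-144 = -377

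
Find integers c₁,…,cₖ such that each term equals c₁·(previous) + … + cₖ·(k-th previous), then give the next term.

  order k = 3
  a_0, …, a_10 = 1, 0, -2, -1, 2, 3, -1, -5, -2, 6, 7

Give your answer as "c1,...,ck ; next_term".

  a_3 = 0·-2 + -1·0 + -1·1 = -1
  a_4 = 0·-1 + -1·-2 + -1·0 = 2
  a_5 = 0·2 + -1·-1 + -1·-2 = 3
  a_6 = 0·3 + -1·2 + -1·-1 = -1
  a_7 = 0·-1 + -1·3 + -1·2 = -5
  a_8 = 0·-5 + -1·-1 + -1·3 = -2
  a_9 = 0·-2 + -1·-5 + -1·-1 = 6
  a_10 = 0·6 + -1·-2 + -1·-5 = 7
  a_11 = 0·7 + -1·6 + -1·-2 = -4

0,-1,-1 ; -4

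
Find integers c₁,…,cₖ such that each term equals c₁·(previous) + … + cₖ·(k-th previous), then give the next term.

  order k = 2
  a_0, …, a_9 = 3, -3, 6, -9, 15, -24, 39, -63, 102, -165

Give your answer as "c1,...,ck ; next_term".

-1,1 ; 267

  a_2 = -1·-3 + 1·3 = 6
  a_3 = -1·6 + 1·-3 = -9
  a_4 = -1·-9 + 1·6 = 15
  a_5 = -1·15 + 1·-9 = -24
  a_6 = -1·-24 + 1·15 = 39
  a_7 = -1·39 + 1·-24 = -63
  a_8 = -1·-63 + 1·39 = 102
  a_9 = -1·102 + 1·-63 = -165
  a_10 = -1·-165 + 1·102 = 267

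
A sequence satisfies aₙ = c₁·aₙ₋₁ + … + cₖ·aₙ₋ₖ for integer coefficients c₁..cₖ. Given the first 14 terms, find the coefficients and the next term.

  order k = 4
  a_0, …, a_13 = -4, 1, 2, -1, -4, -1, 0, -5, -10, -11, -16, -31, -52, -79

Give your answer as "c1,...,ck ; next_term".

  a_4 = 1·-1 + 0·2 + 1·1 + 1·-4 = -4
  a_5 = 1·-4 + 0·-1 + 1·2 + 1·1 = -1
  a_6 = 1·-1 + 0·-4 + 1·-1 + 1·2 = 0
  a_7 = 1·0 + 0·-1 + 1·-4 + 1·-1 = -5
  a_8 = 1·-5 + 0·0 + 1·-1 + 1·-4 = -10
  a_9 = 1·-10 + 0·-5 + 1·0 + 1·-1 = -11
  a_10 = 1·-11 + 0·-10 + 1·-5 + 1·0 = -16
  a_11 = 1·-16 + 0·-11 + 1·-10 + 1·-5 = -31
  a_12 = 1·-31 + 0·-16 + 1·-11 + 1·-10 = -52
  a_13 = 1·-52 + 0·-31 + 1·-16 + 1·-11 = -79
  a_14 = 1·-79 + 0·-52 + 1·-31 + 1·-16 = -126

1,0,1,1 ; -126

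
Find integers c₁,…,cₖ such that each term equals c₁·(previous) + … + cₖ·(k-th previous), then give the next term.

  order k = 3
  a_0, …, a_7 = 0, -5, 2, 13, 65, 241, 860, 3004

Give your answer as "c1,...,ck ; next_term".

4,-1,-3 ; 10433

  a_3 = 4·2 + -1·-5 + -3·0 = 13
  a_4 = 4·13 + -1·2 + -3·-5 = 65
  a_5 = 4·65 + -1·13 + -3·2 = 241
  a_6 = 4·241 + -1·65 + -3·13 = 860
  a_7 = 4·860 + -1·241 + -3·65 = 3004
  a_8 = 4·3004 + -1·860 + -3·241 = 10433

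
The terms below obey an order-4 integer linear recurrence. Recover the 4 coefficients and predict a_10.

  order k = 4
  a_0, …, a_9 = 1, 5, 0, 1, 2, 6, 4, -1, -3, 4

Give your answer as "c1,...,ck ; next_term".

1,-1,0,1 ; 11

  a_4 = 1·1 + -1·0 + 0·5 + 1·1 = 2
  a_5 = 1·2 + -1·1 + 0·0 + 1·5 = 6
  a_6 = 1·6 + -1·2 + 0·1 + 1·0 = 4
  a_7 = 1·4 + -1·6 + 0·2 + 1·1 = -1
  a_8 = 1·-1 + -1·4 + 0·6 + 1·2 = -3
  a_9 = 1·-3 + -1·-1 + 0·4 + 1·6 = 4
  a_10 = 1·4 + -1·-3 + 0·-1 + 1·4 = 11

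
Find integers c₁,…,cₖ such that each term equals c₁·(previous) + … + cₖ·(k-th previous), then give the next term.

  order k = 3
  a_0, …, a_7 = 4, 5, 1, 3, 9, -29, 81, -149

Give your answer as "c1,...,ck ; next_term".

  a_3 = -3·1 + -2·5 + 4·4 = 3
  a_4 = -3·3 + -2·1 + 4·5 = 9
  a_5 = -3·9 + -2·3 + 4·1 = -29
  a_6 = -3·-29 + -2·9 + 4·3 = 81
  a_7 = -3·81 + -2·-29 + 4·9 = -149
  a_8 = -3·-149 + -2·81 + 4·-29 = 169

-3,-2,4 ; 169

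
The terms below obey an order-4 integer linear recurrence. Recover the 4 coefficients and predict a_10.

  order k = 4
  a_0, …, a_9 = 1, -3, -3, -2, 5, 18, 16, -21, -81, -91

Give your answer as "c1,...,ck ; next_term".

  a_4 = 1·-2 + -2·-3 + -1·-3 + -2·1 = 5
  a_5 = 1·5 + -2·-2 + -1·-3 + -2·-3 = 18
  a_6 = 1·18 + -2·5 + -1·-2 + -2·-3 = 16
  a_7 = 1·16 + -2·18 + -1·5 + -2·-2 = -21
  a_8 = 1·-21 + -2·16 + -1·18 + -2·5 = -81
  a_9 = 1·-81 + -2·-21 + -1·16 + -2·18 = -91
  a_10 = 1·-91 + -2·-81 + -1·-21 + -2·16 = 60

1,-2,-1,-2 ; 60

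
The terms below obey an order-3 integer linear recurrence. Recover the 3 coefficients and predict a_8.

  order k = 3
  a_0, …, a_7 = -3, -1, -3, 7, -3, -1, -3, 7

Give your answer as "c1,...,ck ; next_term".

  a_3 = -1·-3 + -1·-1 + -1·-3 = 7
  a_4 = -1·7 + -1·-3 + -1·-1 = -3
  a_5 = -1·-3 + -1·7 + -1·-3 = -1
  a_6 = -1·-1 + -1·-3 + -1·7 = -3
  a_7 = -1·-3 + -1·-1 + -1·-3 = 7
  a_8 = -1·7 + -1·-3 + -1·-1 = -3

-1,-1,-1 ; -3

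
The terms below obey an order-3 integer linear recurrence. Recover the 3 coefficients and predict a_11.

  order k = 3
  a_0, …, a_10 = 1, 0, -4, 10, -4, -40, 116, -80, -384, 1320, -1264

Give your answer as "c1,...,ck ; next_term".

-2,-4,2 ; -3520

  a_3 = -2·-4 + -4·0 + 2·1 = 10
  a_4 = -2·10 + -4·-4 + 2·0 = -4
  a_5 = -2·-4 + -4·10 + 2·-4 = -40
  a_6 = -2·-40 + -4·-4 + 2·10 = 116
  a_7 = -2·116 + -4·-40 + 2·-4 = -80
  a_8 = -2·-80 + -4·116 + 2·-40 = -384
  a_9 = -2·-384 + -4·-80 + 2·116 = 1320
  a_10 = -2·1320 + -4·-384 + 2·-80 = -1264
  a_11 = -2·-1264 + -4·1320 + 2·-384 = -3520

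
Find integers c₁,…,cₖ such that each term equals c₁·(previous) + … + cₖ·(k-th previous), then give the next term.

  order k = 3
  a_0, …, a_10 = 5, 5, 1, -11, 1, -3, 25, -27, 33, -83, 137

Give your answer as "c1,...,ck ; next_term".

-1,0,-2 ; -203

  a_3 = -1·1 + 0·5 + -2·5 = -11
  a_4 = -1·-11 + 0·1 + -2·5 = 1
  a_5 = -1·1 + 0·-11 + -2·1 = -3
  a_6 = -1·-3 + 0·1 + -2·-11 = 25
  a_7 = -1·25 + 0·-3 + -2·1 = -27
  a_8 = -1·-27 + 0·25 + -2·-3 = 33
  a_9 = -1·33 + 0·-27 + -2·25 = -83
  a_10 = -1·-83 + 0·33 + -2·-27 = 137
  a_11 = -1·137 + 0·-83 + -2·33 = -203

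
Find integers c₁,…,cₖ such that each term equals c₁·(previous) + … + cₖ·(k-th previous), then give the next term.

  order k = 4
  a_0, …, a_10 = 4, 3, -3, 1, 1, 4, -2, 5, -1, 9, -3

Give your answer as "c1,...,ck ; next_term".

  a_4 = 0·1 + 1·-3 + 0·3 + 1·4 = 1
  a_5 = 0·1 + 1·1 + 0·-3 + 1·3 = 4
  a_6 = 0·4 + 1·1 + 0·1 + 1·-3 = -2
  a_7 = 0·-2 + 1·4 + 0·1 + 1·1 = 5
  a_8 = 0·5 + 1·-2 + 0·4 + 1·1 = -1
  a_9 = 0·-1 + 1·5 + 0·-2 + 1·4 = 9
  a_10 = 0·9 + 1·-1 + 0·5 + 1·-2 = -3
  a_11 = 0·-3 + 1·9 + 0·-1 + 1·5 = 14

0,1,0,1 ; 14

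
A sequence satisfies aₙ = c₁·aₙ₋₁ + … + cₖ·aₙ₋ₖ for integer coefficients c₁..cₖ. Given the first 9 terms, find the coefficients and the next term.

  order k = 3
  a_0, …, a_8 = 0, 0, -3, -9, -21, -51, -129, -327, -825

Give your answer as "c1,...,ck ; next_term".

3,-2,2 ; -2079

  a_3 = 3·-3 + -2·0 + 2·0 = -9
  a_4 = 3·-9 + -2·-3 + 2·0 = -21
  a_5 = 3·-21 + -2·-9 + 2·-3 = -51
  a_6 = 3·-51 + -2·-21 + 2·-9 = -129
  a_7 = 3·-129 + -2·-51 + 2·-21 = -327
  a_8 = 3·-327 + -2·-129 + 2·-51 = -825
  a_9 = 3·-825 + -2·-327 + 2·-129 = -2079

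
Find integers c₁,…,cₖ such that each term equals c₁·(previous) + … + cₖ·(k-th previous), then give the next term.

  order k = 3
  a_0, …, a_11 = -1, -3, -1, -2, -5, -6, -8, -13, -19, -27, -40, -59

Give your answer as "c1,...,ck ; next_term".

1,0,1 ; -86

  a_3 = 1·-1 + 0·-3 + 1·-1 = -2
  a_4 = 1·-2 + 0·-1 + 1·-3 = -5
  a_5 = 1·-5 + 0·-2 + 1·-1 = -6
  a_6 = 1·-6 + 0·-5 + 1·-2 = -8
  a_7 = 1·-8 + 0·-6 + 1·-5 = -13
  a_8 = 1·-13 + 0·-8 + 1·-6 = -19
  a_9 = 1·-19 + 0·-13 + 1·-8 = -27
  a_10 = 1·-27 + 0·-19 + 1·-13 = -40
  a_11 = 1·-40 + 0·-27 + 1·-19 = -59
  a_12 = 1·-59 + 0·-40 + 1·-27 = -86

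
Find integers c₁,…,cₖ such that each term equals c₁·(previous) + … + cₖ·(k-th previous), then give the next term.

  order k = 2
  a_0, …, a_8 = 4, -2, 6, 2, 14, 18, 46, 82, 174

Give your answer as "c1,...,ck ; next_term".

  a_2 = 1·-2 + 2·4 = 6
  a_3 = 1·6 + 2·-2 = 2
  a_4 = 1·2 + 2·6 = 14
  a_5 = 1·14 + 2·2 = 18
  a_6 = 1·18 + 2·14 = 46
  a_7 = 1·46 + 2·18 = 82
  a_8 = 1·82 + 2·46 = 174
  a_9 = 1·174 + 2·82 = 338

1,2 ; 338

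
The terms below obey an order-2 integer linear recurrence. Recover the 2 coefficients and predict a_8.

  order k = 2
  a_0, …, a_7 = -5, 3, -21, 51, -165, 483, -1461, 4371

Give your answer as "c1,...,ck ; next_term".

  a_2 = -2·3 + 3·-5 = -21
  a_3 = -2·-21 + 3·3 = 51
  a_4 = -2·51 + 3·-21 = -165
  a_5 = -2·-165 + 3·51 = 483
  a_6 = -2·483 + 3·-165 = -1461
  a_7 = -2·-1461 + 3·483 = 4371
  a_8 = -2·4371 + 3·-1461 = -13125

-2,3 ; -13125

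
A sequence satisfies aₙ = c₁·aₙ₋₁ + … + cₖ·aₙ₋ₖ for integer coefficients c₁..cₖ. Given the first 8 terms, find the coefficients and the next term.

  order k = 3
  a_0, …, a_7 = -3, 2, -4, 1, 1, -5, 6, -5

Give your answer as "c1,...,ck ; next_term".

-1,0,1 ; 0

  a_3 = -1·-4 + 0·2 + 1·-3 = 1
  a_4 = -1·1 + 0·-4 + 1·2 = 1
  a_5 = -1·1 + 0·1 + 1·-4 = -5
  a_6 = -1·-5 + 0·1 + 1·1 = 6
  a_7 = -1·6 + 0·-5 + 1·1 = -5
  a_8 = -1·-5 + 0·6 + 1·-5 = 0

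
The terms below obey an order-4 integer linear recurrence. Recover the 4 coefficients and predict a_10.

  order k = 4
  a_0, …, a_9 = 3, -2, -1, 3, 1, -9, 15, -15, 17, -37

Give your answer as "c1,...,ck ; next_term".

  a_4 = -2·3 + -1·-1 + 0·-2 + 2·3 = 1
  a_5 = -2·1 + -1·3 + 0·-1 + 2·-2 = -9
  a_6 = -2·-9 + -1·1 + 0·3 + 2·-1 = 15
  a_7 = -2·15 + -1·-9 + 0·1 + 2·3 = -15
  a_8 = -2·-15 + -1·15 + 0·-9 + 2·1 = 17
  a_9 = -2·17 + -1·-15 + 0·15 + 2·-9 = -37
  a_10 = -2·-37 + -1·17 + 0·-15 + 2·15 = 87

-2,-1,0,2 ; 87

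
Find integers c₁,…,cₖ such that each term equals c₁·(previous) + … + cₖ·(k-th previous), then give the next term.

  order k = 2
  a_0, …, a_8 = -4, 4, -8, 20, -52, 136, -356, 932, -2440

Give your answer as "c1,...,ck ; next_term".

  a_2 = -3·4 + -1·-4 = -8
  a_3 = -3·-8 + -1·4 = 20
  a_4 = -3·20 + -1·-8 = -52
  a_5 = -3·-52 + -1·20 = 136
  a_6 = -3·136 + -1·-52 = -356
  a_7 = -3·-356 + -1·136 = 932
  a_8 = -3·932 + -1·-356 = -2440
  a_9 = -3·-2440 + -1·932 = 6388

-3,-1 ; 6388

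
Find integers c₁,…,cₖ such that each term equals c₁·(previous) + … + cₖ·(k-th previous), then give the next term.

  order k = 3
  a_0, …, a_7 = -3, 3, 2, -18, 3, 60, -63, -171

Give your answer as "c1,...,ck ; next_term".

0,-3,3 ; 369

  a_3 = 0·2 + -3·3 + 3·-3 = -18
  a_4 = 0·-18 + -3·2 + 3·3 = 3
  a_5 = 0·3 + -3·-18 + 3·2 = 60
  a_6 = 0·60 + -3·3 + 3·-18 = -63
  a_7 = 0·-63 + -3·60 + 3·3 = -171
  a_8 = 0·-171 + -3·-63 + 3·60 = 369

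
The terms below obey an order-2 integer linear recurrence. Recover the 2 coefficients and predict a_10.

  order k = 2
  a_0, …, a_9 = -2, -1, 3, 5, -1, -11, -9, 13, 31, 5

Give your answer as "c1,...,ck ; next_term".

  a_2 = 1·-1 + -2·-2 = 3
  a_3 = 1·3 + -2·-1 = 5
  a_4 = 1·5 + -2·3 = -1
  a_5 = 1·-1 + -2·5 = -11
  a_6 = 1·-11 + -2·-1 = -9
  a_7 = 1·-9 + -2·-11 = 13
  a_8 = 1·13 + -2·-9 = 31
  a_9 = 1·31 + -2·13 = 5
  a_10 = 1·5 + -2·31 = -57

1,-2 ; -57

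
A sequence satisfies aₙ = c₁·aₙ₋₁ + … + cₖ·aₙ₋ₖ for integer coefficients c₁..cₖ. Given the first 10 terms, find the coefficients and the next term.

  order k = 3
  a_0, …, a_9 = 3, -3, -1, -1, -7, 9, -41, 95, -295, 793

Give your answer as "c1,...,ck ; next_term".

-2,3,2 ; -2281

  a_3 = -2·-1 + 3·-3 + 2·3 = -1
  a_4 = -2·-1 + 3·-1 + 2·-3 = -7
  a_5 = -2·-7 + 3·-1 + 2·-1 = 9
  a_6 = -2·9 + 3·-7 + 2·-1 = -41
  a_7 = -2·-41 + 3·9 + 2·-7 = 95
  a_8 = -2·95 + 3·-41 + 2·9 = -295
  a_9 = -2·-295 + 3·95 + 2·-41 = 793
  a_10 = -2·793 + 3·-295 + 2·95 = -2281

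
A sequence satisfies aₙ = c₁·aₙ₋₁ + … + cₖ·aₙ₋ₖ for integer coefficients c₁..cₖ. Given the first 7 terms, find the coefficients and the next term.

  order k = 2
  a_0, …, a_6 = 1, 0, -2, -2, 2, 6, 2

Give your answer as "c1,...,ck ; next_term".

1,-2 ; -10

  a_2 = 1·0 + -2·1 = -2
  a_3 = 1·-2 + -2·0 = -2
  a_4 = 1·-2 + -2·-2 = 2
  a_5 = 1·2 + -2·-2 = 6
  a_6 = 1·6 + -2·2 = 2
  a_7 = 1·2 + -2·6 = -10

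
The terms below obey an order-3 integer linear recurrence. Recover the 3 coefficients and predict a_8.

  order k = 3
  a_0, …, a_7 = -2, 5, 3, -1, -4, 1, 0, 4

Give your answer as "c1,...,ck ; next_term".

-1,0,-1 ; -5

  a_3 = -1·3 + 0·5 + -1·-2 = -1
  a_4 = -1·-1 + 0·3 + -1·5 = -4
  a_5 = -1·-4 + 0·-1 + -1·3 = 1
  a_6 = -1·1 + 0·-4 + -1·-1 = 0
  a_7 = -1·0 + 0·1 + -1·-4 = 4
  a_8 = -1·4 + 0·0 + -1·1 = -5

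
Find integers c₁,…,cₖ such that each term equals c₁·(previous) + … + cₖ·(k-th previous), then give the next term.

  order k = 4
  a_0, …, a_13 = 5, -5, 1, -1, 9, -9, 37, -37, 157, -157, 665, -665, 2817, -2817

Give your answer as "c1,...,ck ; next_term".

  a_4 = 0·-1 + 4·1 + 0·-5 + 1·5 = 9
  a_5 = 0·9 + 4·-1 + 0·1 + 1·-5 = -9
  a_6 = 0·-9 + 4·9 + 0·-1 + 1·1 = 37
  a_7 = 0·37 + 4·-9 + 0·9 + 1·-1 = -37
  a_8 = 0·-37 + 4·37 + 0·-9 + 1·9 = 157
  a_9 = 0·157 + 4·-37 + 0·37 + 1·-9 = -157
  a_10 = 0·-157 + 4·157 + 0·-37 + 1·37 = 665
  a_11 = 0·665 + 4·-157 + 0·157 + 1·-37 = -665
  a_12 = 0·-665 + 4·665 + 0·-157 + 1·157 = 2817
  a_13 = 0·2817 + 4·-665 + 0·665 + 1·-157 = -2817
  a_14 = 0·-2817 + 4·2817 + 0·-665 + 1·665 = 11933

0,4,0,1 ; 11933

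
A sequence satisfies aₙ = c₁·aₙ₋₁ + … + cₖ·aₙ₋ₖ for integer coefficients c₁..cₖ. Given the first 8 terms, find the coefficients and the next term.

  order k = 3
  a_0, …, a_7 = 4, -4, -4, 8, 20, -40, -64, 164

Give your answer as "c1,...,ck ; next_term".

  a_3 = -1·-4 + -4·-4 + -3·4 = 8
  a_4 = -1·8 + -4·-4 + -3·-4 = 20
  a_5 = -1·20 + -4·8 + -3·-4 = -40
  a_6 = -1·-40 + -4·20 + -3·8 = -64
  a_7 = -1·-64 + -4·-40 + -3·20 = 164
  a_8 = -1·164 + -4·-64 + -3·-40 = 212

-1,-4,-3 ; 212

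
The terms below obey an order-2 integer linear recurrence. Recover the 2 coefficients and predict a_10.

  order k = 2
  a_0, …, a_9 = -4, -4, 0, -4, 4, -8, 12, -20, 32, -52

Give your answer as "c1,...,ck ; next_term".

-1,1 ; 84

  a_2 = -1·-4 + 1·-4 = 0
  a_3 = -1·0 + 1·-4 = -4
  a_4 = -1·-4 + 1·0 = 4
  a_5 = -1·4 + 1·-4 = -8
  a_6 = -1·-8 + 1·4 = 12
  a_7 = -1·12 + 1·-8 = -20
  a_8 = -1·-20 + 1·12 = 32
  a_9 = -1·32 + 1·-20 = -52
  a_10 = -1·-52 + 1·32 = 84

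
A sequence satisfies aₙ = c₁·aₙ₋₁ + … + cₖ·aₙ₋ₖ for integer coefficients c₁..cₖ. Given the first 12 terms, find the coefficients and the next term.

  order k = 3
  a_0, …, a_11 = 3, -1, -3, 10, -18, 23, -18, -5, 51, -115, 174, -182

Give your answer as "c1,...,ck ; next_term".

  a_3 = -2·-3 + -1·-1 + 1·3 = 10
  a_4 = -2·10 + -1·-3 + 1·-1 = -18
  a_5 = -2·-18 + -1·10 + 1·-3 = 23
  a_6 = -2·23 + -1·-18 + 1·10 = -18
  a_7 = -2·-18 + -1·23 + 1·-18 = -5
  a_8 = -2·-5 + -1·-18 + 1·23 = 51
  a_9 = -2·51 + -1·-5 + 1·-18 = -115
  a_10 = -2·-115 + -1·51 + 1·-5 = 174
  a_11 = -2·174 + -1·-115 + 1·51 = -182
  a_12 = -2·-182 + -1·174 + 1·-115 = 75

-2,-1,1 ; 75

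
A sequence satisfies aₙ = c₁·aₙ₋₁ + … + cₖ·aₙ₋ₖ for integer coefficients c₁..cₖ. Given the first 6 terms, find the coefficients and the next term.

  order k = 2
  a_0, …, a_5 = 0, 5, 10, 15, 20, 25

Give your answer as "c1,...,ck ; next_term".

2,-1 ; 30

  a_2 = 2·5 + -1·0 = 10
  a_3 = 2·10 + -1·5 = 15
  a_4 = 2·15 + -1·10 = 20
  a_5 = 2·20 + -1·15 = 25
  a_6 = 2·25 + -1·20 = 30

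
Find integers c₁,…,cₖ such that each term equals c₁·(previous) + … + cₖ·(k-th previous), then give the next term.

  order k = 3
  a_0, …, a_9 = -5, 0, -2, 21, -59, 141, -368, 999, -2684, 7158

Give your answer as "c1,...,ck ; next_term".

  a_3 = -3·-2 + -2·0 + -3·-5 = 21
  a_4 = -3·21 + -2·-2 + -3·0 = -59
  a_5 = -3·-59 + -2·21 + -3·-2 = 141
  a_6 = -3·141 + -2·-59 + -3·21 = -368
  a_7 = -3·-368 + -2·141 + -3·-59 = 999
  a_8 = -3·999 + -2·-368 + -3·141 = -2684
  a_9 = -3·-2684 + -2·999 + -3·-368 = 7158
  a_10 = -3·7158 + -2·-2684 + -3·999 = -19103

-3,-2,-3 ; -19103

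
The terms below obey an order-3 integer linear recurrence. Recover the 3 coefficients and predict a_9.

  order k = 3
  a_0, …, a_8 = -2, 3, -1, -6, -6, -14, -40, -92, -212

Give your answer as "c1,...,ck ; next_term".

2,0,2 ; -504

  a_3 = 2·-1 + 0·3 + 2·-2 = -6
  a_4 = 2·-6 + 0·-1 + 2·3 = -6
  a_5 = 2·-6 + 0·-6 + 2·-1 = -14
  a_6 = 2·-14 + 0·-6 + 2·-6 = -40
  a_7 = 2·-40 + 0·-14 + 2·-6 = -92
  a_8 = 2·-92 + 0·-40 + 2·-14 = -212
  a_9 = 2·-212 + 0·-92 + 2·-40 = -504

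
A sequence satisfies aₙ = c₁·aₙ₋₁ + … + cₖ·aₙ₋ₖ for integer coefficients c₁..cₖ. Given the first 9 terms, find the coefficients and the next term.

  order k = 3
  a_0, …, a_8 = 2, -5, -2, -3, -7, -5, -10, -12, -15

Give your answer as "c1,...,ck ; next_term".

  a_3 = 0·-2 + 1·-5 + 1·2 = -3
  a_4 = 0·-3 + 1·-2 + 1·-5 = -7
  a_5 = 0·-7 + 1·-3 + 1·-2 = -5
  a_6 = 0·-5 + 1·-7 + 1·-3 = -10
  a_7 = 0·-10 + 1·-5 + 1·-7 = -12
  a_8 = 0·-12 + 1·-10 + 1·-5 = -15
  a_9 = 0·-15 + 1·-12 + 1·-10 = -22

0,1,1 ; -22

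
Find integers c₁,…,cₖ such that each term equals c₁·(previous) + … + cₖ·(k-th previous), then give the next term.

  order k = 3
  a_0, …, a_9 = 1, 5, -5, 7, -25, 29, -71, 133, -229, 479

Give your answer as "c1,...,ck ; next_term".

0,2,-3 ; -857

  a_3 = 0·-5 + 2·5 + -3·1 = 7
  a_4 = 0·7 + 2·-5 + -3·5 = -25
  a_5 = 0·-25 + 2·7 + -3·-5 = 29
  a_6 = 0·29 + 2·-25 + -3·7 = -71
  a_7 = 0·-71 + 2·29 + -3·-25 = 133
  a_8 = 0·133 + 2·-71 + -3·29 = -229
  a_9 = 0·-229 + 2·133 + -3·-71 = 479
  a_10 = 0·479 + 2·-229 + -3·133 = -857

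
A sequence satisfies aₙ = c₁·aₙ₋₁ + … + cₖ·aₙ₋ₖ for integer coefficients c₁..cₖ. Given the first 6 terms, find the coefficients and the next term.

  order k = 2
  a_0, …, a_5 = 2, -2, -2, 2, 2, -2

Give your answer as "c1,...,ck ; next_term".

0,-1 ; -2

  a_2 = 0·-2 + -1·2 = -2
  a_3 = 0·-2 + -1·-2 = 2
  a_4 = 0·2 + -1·-2 = 2
  a_5 = 0·2 + -1·2 = -2
  a_6 = 0·-2 + -1·2 = -2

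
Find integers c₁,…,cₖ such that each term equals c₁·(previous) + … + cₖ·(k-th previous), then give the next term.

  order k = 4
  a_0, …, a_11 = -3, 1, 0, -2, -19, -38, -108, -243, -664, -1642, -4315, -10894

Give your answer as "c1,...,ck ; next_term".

  a_4 = 2·-2 + 2·0 + -3·1 + 4·-3 = -19
  a_5 = 2·-19 + 2·-2 + -3·0 + 4·1 = -38
  a_6 = 2·-38 + 2·-19 + -3·-2 + 4·0 = -108
  a_7 = 2·-108 + 2·-38 + -3·-19 + 4·-2 = -243
  a_8 = 2·-243 + 2·-108 + -3·-38 + 4·-19 = -664
  a_9 = 2·-664 + 2·-243 + -3·-108 + 4·-38 = -1642
  a_10 = 2·-1642 + 2·-664 + -3·-243 + 4·-108 = -4315
  a_11 = 2·-4315 + 2·-1642 + -3·-664 + 4·-243 = -10894
  a_12 = 2·-10894 + 2·-4315 + -3·-1642 + 4·-664 = -28148

2,2,-3,4 ; -28148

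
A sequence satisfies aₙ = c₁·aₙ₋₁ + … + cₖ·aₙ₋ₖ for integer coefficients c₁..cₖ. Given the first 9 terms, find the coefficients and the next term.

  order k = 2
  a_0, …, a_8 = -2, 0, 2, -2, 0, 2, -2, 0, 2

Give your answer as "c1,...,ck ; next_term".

-1,-1 ; -2

  a_2 = -1·0 + -1·-2 = 2
  a_3 = -1·2 + -1·0 = -2
  a_4 = -1·-2 + -1·2 = 0
  a_5 = -1·0 + -1·-2 = 2
  a_6 = -1·2 + -1·0 = -2
  a_7 = -1·-2 + -1·2 = 0
  a_8 = -1·0 + -1·-2 = 2
  a_9 = -1·2 + -1·0 = -2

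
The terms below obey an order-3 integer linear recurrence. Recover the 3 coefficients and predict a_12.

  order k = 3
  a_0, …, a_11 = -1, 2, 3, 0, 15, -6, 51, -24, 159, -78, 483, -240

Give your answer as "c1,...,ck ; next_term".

  a_3 = -1·3 + 3·2 + 3·-1 = 0
  a_4 = -1·0 + 3·3 + 3·2 = 15
  a_5 = -1·15 + 3·0 + 3·3 = -6
  a_6 = -1·-6 + 3·15 + 3·0 = 51
  a_7 = -1·51 + 3·-6 + 3·15 = -24
  a_8 = -1·-24 + 3·51 + 3·-6 = 159
  a_9 = -1·159 + 3·-24 + 3·51 = -78
  a_10 = -1·-78 + 3·159 + 3·-24 = 483
  a_11 = -1·483 + 3·-78 + 3·159 = -240
  a_12 = -1·-240 + 3·483 + 3·-78 = 1455

-1,3,3 ; 1455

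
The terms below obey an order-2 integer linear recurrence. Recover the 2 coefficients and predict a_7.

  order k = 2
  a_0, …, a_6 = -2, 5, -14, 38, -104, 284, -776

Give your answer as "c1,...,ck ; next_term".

-2,2 ; 2120

  a_2 = -2·5 + 2·-2 = -14
  a_3 = -2·-14 + 2·5 = 38
  a_4 = -2·38 + 2·-14 = -104
  a_5 = -2·-104 + 2·38 = 284
  a_6 = -2·284 + 2·-104 = -776
  a_7 = -2·-776 + 2·284 = 2120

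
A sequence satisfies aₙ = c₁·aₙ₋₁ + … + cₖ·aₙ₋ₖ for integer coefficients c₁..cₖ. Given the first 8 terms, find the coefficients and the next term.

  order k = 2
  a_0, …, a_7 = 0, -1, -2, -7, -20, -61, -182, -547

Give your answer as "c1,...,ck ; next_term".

2,3 ; -1640

  a_2 = 2·-1 + 3·0 = -2
  a_3 = 2·-2 + 3·-1 = -7
  a_4 = 2·-7 + 3·-2 = -20
  a_5 = 2·-20 + 3·-7 = -61
  a_6 = 2·-61 + 3·-20 = -182
  a_7 = 2·-182 + 3·-61 = -547
  a_8 = 2·-547 + 3·-182 = -1640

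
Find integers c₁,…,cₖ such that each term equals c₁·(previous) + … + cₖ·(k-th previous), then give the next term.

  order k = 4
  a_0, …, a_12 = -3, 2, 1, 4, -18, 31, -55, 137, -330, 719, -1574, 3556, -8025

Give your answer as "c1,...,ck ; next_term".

-2,-1,-3,1 ; 17935

  a_4 = -2·4 + -1·1 + -3·2 + 1·-3 = -18
  a_5 = -2·-18 + -1·4 + -3·1 + 1·2 = 31
  a_6 = -2·31 + -1·-18 + -3·4 + 1·1 = -55
  a_7 = -2·-55 + -1·31 + -3·-18 + 1·4 = 137
  a_8 = -2·137 + -1·-55 + -3·31 + 1·-18 = -330
  a_9 = -2·-330 + -1·137 + -3·-55 + 1·31 = 719
  a_10 = -2·719 + -1·-330 + -3·137 + 1·-55 = -1574
  a_11 = -2·-1574 + -1·719 + -3·-330 + 1·137 = 3556
  a_12 = -2·3556 + -1·-1574 + -3·719 + 1·-330 = -8025
  a_13 = -2·-8025 + -1·3556 + -3·-1574 + 1·719 = 17935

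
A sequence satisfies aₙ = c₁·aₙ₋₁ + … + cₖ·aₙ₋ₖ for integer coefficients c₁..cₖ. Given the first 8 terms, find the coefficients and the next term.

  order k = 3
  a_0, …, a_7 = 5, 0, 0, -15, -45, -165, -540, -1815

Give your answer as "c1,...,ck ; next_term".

3,2,-3 ; -6030

  a_3 = 3·0 + 2·0 + -3·5 = -15
  a_4 = 3·-15 + 2·0 + -3·0 = -45
  a_5 = 3·-45 + 2·-15 + -3·0 = -165
  a_6 = 3·-165 + 2·-45 + -3·-15 = -540
  a_7 = 3·-540 + 2·-165 + -3·-45 = -1815
  a_8 = 3·-1815 + 2·-540 + -3·-165 = -6030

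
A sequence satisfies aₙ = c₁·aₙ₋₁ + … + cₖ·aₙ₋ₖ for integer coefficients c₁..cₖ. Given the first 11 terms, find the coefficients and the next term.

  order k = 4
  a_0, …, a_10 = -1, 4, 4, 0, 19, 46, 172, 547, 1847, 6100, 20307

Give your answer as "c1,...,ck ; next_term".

2,4,1,1 ; 67408

  a_4 = 2·0 + 4·4 + 1·4 + 1·-1 = 19
  a_5 = 2·19 + 4·0 + 1·4 + 1·4 = 46
  a_6 = 2·46 + 4·19 + 1·0 + 1·4 = 172
  a_7 = 2·172 + 4·46 + 1·19 + 1·0 = 547
  a_8 = 2·547 + 4·172 + 1·46 + 1·19 = 1847
  a_9 = 2·1847 + 4·547 + 1·172 + 1·46 = 6100
  a_10 = 2·6100 + 4·1847 + 1·547 + 1·172 = 20307
  a_11 = 2·20307 + 4·6100 + 1·1847 + 1·547 = 67408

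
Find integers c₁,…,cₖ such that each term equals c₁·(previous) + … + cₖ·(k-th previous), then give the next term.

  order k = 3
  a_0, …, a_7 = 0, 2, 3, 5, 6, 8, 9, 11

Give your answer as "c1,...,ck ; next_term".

1,1,-1 ; 12

  a_3 = 1·3 + 1·2 + -1·0 = 5
  a_4 = 1·5 + 1·3 + -1·2 = 6
  a_5 = 1·6 + 1·5 + -1·3 = 8
  a_6 = 1·8 + 1·6 + -1·5 = 9
  a_7 = 1·9 + 1·8 + -1·6 = 11
  a_8 = 1·11 + 1·9 + -1·8 = 12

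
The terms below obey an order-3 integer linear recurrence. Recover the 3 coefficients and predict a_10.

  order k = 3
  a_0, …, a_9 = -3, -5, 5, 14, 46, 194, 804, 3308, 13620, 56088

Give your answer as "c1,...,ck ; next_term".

  a_3 = 4·5 + 0·-5 + 2·-3 = 14
  a_4 = 4·14 + 0·5 + 2·-5 = 46
  a_5 = 4·46 + 0·14 + 2·5 = 194
  a_6 = 4·194 + 0·46 + 2·14 = 804
  a_7 = 4·804 + 0·194 + 2·46 = 3308
  a_8 = 4·3308 + 0·804 + 2·194 = 13620
  a_9 = 4·13620 + 0·3308 + 2·804 = 56088
  a_10 = 4·56088 + 0·13620 + 2·3308 = 230968

4,0,2 ; 230968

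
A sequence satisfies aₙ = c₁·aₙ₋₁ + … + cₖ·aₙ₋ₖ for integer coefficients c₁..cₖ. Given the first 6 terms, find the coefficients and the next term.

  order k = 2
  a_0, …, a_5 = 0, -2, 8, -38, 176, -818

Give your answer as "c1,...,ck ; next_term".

  a_2 = -4·-2 + 3·0 = 8
  a_3 = -4·8 + 3·-2 = -38
  a_4 = -4·-38 + 3·8 = 176
  a_5 = -4·176 + 3·-38 = -818
  a_6 = -4·-818 + 3·176 = 3800

-4,3 ; 3800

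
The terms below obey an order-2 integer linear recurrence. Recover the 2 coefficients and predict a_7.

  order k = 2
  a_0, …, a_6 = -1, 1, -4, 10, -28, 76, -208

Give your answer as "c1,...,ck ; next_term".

-2,2 ; 568

  a_2 = -2·1 + 2·-1 = -4
  a_3 = -2·-4 + 2·1 = 10
  a_4 = -2·10 + 2·-4 = -28
  a_5 = -2·-28 + 2·10 = 76
  a_6 = -2·76 + 2·-28 = -208
  a_7 = -2·-208 + 2·76 = 568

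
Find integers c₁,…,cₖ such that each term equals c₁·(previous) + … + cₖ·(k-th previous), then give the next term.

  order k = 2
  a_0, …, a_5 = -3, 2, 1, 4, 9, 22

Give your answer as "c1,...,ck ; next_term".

2,1 ; 53

  a_2 = 2·2 + 1·-3 = 1
  a_3 = 2·1 + 1·2 = 4
  a_4 = 2·4 + 1·1 = 9
  a_5 = 2·9 + 1·4 = 22
  a_6 = 2·22 + 1·9 = 53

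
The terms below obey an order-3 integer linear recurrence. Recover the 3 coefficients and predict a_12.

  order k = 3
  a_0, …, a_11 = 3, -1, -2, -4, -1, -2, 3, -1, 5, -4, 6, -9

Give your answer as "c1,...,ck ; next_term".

0,1,-1 ; 10

  a_3 = 0·-2 + 1·-1 + -1·3 = -4
  a_4 = 0·-4 + 1·-2 + -1·-1 = -1
  a_5 = 0·-1 + 1·-4 + -1·-2 = -2
  a_6 = 0·-2 + 1·-1 + -1·-4 = 3
  a_7 = 0·3 + 1·-2 + -1·-1 = -1
  a_8 = 0·-1 + 1·3 + -1·-2 = 5
  a_9 = 0·5 + 1·-1 + -1·3 = -4
  a_10 = 0·-4 + 1·5 + -1·-1 = 6
  a_11 = 0·6 + 1·-4 + -1·5 = -9
  a_12 = 0·-9 + 1·6 + -1·-4 = 10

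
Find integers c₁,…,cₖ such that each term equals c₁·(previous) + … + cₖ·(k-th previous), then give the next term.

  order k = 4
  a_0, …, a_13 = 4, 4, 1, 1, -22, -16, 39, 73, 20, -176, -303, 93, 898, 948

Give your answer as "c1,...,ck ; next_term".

0,-2,-2,-3 ; -1073

  a_4 = 0·1 + -2·1 + -2·4 + -3·4 = -22
  a_5 = 0·-22 + -2·1 + -2·1 + -3·4 = -16
  a_6 = 0·-16 + -2·-22 + -2·1 + -3·1 = 39
  a_7 = 0·39 + -2·-16 + -2·-22 + -3·1 = 73
  a_8 = 0·73 + -2·39 + -2·-16 + -3·-22 = 20
  a_9 = 0·20 + -2·73 + -2·39 + -3·-16 = -176
  a_10 = 0·-176 + -2·20 + -2·73 + -3·39 = -303
  a_11 = 0·-303 + -2·-176 + -2·20 + -3·73 = 93
  a_12 = 0·93 + -2·-303 + -2·-176 + -3·20 = 898
  a_13 = 0·898 + -2·93 + -2·-303 + -3·-176 = 948
  a_14 = 0·948 + -2·898 + -2·93 + -3·-303 = -1073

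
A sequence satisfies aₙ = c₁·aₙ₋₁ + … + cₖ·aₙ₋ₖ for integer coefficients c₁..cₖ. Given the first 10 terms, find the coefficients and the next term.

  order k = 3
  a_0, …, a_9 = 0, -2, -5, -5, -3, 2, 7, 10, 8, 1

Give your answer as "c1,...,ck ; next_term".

  a_3 = 1·-5 + 0·-2 + -1·0 = -5
  a_4 = 1·-5 + 0·-5 + -1·-2 = -3
  a_5 = 1·-3 + 0·-5 + -1·-5 = 2
  a_6 = 1·2 + 0·-3 + -1·-5 = 7
  a_7 = 1·7 + 0·2 + -1·-3 = 10
  a_8 = 1·10 + 0·7 + -1·2 = 8
  a_9 = 1·8 + 0·10 + -1·7 = 1
  a_10 = 1·1 + 0·8 + -1·10 = -9

1,0,-1 ; -9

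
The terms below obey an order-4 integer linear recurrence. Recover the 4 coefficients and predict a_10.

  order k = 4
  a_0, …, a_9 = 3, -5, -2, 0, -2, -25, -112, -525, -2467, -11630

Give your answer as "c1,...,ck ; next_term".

4,3,1,3 ; -54782

  a_4 = 4·0 + 3·-2 + 1·-5 + 3·3 = -2
  a_5 = 4·-2 + 3·0 + 1·-2 + 3·-5 = -25
  a_6 = 4·-25 + 3·-2 + 1·0 + 3·-2 = -112
  a_7 = 4·-112 + 3·-25 + 1·-2 + 3·0 = -525
  a_8 = 4·-525 + 3·-112 + 1·-25 + 3·-2 = -2467
  a_9 = 4·-2467 + 3·-525 + 1·-112 + 3·-25 = -11630
  a_10 = 4·-11630 + 3·-2467 + 1·-525 + 3·-112 = -54782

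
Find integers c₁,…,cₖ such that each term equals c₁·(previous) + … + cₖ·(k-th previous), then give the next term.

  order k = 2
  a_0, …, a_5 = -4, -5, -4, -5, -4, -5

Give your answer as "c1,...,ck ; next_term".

  a_2 = 0·-5 + 1·-4 = -4
  a_3 = 0·-4 + 1·-5 = -5
  a_4 = 0·-5 + 1·-4 = -4
  a_5 = 0·-4 + 1·-5 = -5
  a_6 = 0·-5 + 1·-4 = -4

0,1 ; -4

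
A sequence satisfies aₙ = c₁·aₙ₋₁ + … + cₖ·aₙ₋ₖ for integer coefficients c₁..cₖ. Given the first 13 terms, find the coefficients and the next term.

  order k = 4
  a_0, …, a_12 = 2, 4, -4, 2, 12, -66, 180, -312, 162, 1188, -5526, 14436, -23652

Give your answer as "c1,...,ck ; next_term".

  a_4 = -3·2 + -3·-4 + 3·4 + -3·2 = 12
  a_5 = -3·12 + -3·2 + 3·-4 + -3·4 = -66
  a_6 = -3·-66 + -3·12 + 3·2 + -3·-4 = 180
  a_7 = -3·180 + -3·-66 + 3·12 + -3·2 = -312
  a_8 = -3·-312 + -3·180 + 3·-66 + -3·12 = 162
  a_9 = -3·162 + -3·-312 + 3·180 + -3·-66 = 1188
  a_10 = -3·1188 + -3·162 + 3·-312 + -3·180 = -5526
  a_11 = -3·-5526 + -3·1188 + 3·162 + -3·-312 = 14436
  a_12 = -3·14436 + -3·-5526 + 3·1188 + -3·162 = -23652
  a_13 = -3·-23652 + -3·14436 + 3·-5526 + -3·1188 = 7506

-3,-3,3,-3 ; 7506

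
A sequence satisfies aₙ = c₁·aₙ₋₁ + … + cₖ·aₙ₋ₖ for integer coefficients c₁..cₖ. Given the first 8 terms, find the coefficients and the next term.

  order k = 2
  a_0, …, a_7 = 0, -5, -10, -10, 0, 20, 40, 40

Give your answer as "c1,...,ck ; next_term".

  a_2 = 2·-5 + -2·0 = -10
  a_3 = 2·-10 + -2·-5 = -10
  a_4 = 2·-10 + -2·-10 = 0
  a_5 = 2·0 + -2·-10 = 20
  a_6 = 2·20 + -2·0 = 40
  a_7 = 2·40 + -2·20 = 40
  a_8 = 2·40 + -2·40 = 0

2,-2 ; 0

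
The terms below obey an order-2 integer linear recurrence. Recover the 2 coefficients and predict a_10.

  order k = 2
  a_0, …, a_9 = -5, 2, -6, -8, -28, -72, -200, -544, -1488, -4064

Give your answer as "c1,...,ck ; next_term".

  a_2 = 2·2 + 2·-5 = -6
  a_3 = 2·-6 + 2·2 = -8
  a_4 = 2·-8 + 2·-6 = -28
  a_5 = 2·-28 + 2·-8 = -72
  a_6 = 2·-72 + 2·-28 = -200
  a_7 = 2·-200 + 2·-72 = -544
  a_8 = 2·-544 + 2·-200 = -1488
  a_9 = 2·-1488 + 2·-544 = -4064
  a_10 = 2·-4064 + 2·-1488 = -11104

2,2 ; -11104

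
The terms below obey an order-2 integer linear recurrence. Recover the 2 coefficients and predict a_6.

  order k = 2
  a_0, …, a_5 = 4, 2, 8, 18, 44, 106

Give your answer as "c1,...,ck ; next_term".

2,1 ; 256

  a_2 = 2·2 + 1·4 = 8
  a_3 = 2·8 + 1·2 = 18
  a_4 = 2·18 + 1·8 = 44
  a_5 = 2·44 + 1·18 = 106
  a_6 = 2·106 + 1·44 = 256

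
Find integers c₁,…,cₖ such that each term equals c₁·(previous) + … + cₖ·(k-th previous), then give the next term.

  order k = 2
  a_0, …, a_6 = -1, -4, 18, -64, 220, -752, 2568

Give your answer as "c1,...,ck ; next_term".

-4,-2 ; -8768

  a_2 = -4·-4 + -2·-1 = 18
  a_3 = -4·18 + -2·-4 = -64
  a_4 = -4·-64 + -2·18 = 220
  a_5 = -4·220 + -2·-64 = -752
  a_6 = -4·-752 + -2·220 = 2568
  a_7 = -4·2568 + -2·-752 = -8768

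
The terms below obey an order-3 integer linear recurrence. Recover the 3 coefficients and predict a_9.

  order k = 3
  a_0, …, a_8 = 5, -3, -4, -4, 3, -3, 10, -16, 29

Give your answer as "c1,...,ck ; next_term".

-1,1,-1 ; -55

  a_3 = -1·-4 + 1·-3 + -1·5 = -4
  a_4 = -1·-4 + 1·-4 + -1·-3 = 3
  a_5 = -1·3 + 1·-4 + -1·-4 = -3
  a_6 = -1·-3 + 1·3 + -1·-4 = 10
  a_7 = -1·10 + 1·-3 + -1·3 = -16
  a_8 = -1·-16 + 1·10 + -1·-3 = 29
  a_9 = -1·29 + 1·-16 + -1·10 = -55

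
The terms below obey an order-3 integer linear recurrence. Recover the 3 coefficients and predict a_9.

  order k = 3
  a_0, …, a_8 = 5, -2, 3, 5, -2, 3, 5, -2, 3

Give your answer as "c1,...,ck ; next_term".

  a_3 = 0·3 + 0·-2 + 1·5 = 5
  a_4 = 0·5 + 0·3 + 1·-2 = -2
  a_5 = 0·-2 + 0·5 + 1·3 = 3
  a_6 = 0·3 + 0·-2 + 1·5 = 5
  a_7 = 0·5 + 0·3 + 1·-2 = -2
  a_8 = 0·-2 + 0·5 + 1·3 = 3
  a_9 = 0·3 + 0·-2 + 1·5 = 5

0,0,1 ; 5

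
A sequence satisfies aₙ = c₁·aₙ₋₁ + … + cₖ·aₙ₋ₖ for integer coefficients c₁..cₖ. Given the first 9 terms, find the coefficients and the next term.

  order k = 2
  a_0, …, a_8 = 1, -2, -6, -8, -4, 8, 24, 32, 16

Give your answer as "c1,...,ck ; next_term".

2,-2 ; -32

  a_2 = 2·-2 + -2·1 = -6
  a_3 = 2·-6 + -2·-2 = -8
  a_4 = 2·-8 + -2·-6 = -4
  a_5 = 2·-4 + -2·-8 = 8
  a_6 = 2·8 + -2·-4 = 24
  a_7 = 2·24 + -2·8 = 32
  a_8 = 2·32 + -2·24 = 16
  a_9 = 2·16 + -2·32 = -32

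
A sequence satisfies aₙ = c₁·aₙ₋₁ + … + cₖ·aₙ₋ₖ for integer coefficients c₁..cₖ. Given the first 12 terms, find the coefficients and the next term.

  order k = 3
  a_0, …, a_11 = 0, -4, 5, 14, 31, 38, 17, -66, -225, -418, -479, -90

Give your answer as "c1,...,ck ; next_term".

2,-1,-2 ; 1135

  a_3 = 2·5 + -1·-4 + -2·0 = 14
  a_4 = 2·14 + -1·5 + -2·-4 = 31
  a_5 = 2·31 + -1·14 + -2·5 = 38
  a_6 = 2·38 + -1·31 + -2·14 = 17
  a_7 = 2·17 + -1·38 + -2·31 = -66
  a_8 = 2·-66 + -1·17 + -2·38 = -225
  a_9 = 2·-225 + -1·-66 + -2·17 = -418
  a_10 = 2·-418 + -1·-225 + -2·-66 = -479
  a_11 = 2·-479 + -1·-418 + -2·-225 = -90
  a_12 = 2·-90 + -1·-479 + -2·-418 = 1135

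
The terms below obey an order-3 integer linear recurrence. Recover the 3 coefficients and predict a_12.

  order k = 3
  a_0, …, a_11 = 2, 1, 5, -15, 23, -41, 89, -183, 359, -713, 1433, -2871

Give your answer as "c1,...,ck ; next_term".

-2,-1,-2 ; 5735

  a_3 = -2·5 + -1·1 + -2·2 = -15
  a_4 = -2·-15 + -1·5 + -2·1 = 23
  a_5 = -2·23 + -1·-15 + -2·5 = -41
  a_6 = -2·-41 + -1·23 + -2·-15 = 89
  a_7 = -2·89 + -1·-41 + -2·23 = -183
  a_8 = -2·-183 + -1·89 + -2·-41 = 359
  a_9 = -2·359 + -1·-183 + -2·89 = -713
  a_10 = -2·-713 + -1·359 + -2·-183 = 1433
  a_11 = -2·1433 + -1·-713 + -2·359 = -2871
  a_12 = -2·-2871 + -1·1433 + -2·-713 = 5735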